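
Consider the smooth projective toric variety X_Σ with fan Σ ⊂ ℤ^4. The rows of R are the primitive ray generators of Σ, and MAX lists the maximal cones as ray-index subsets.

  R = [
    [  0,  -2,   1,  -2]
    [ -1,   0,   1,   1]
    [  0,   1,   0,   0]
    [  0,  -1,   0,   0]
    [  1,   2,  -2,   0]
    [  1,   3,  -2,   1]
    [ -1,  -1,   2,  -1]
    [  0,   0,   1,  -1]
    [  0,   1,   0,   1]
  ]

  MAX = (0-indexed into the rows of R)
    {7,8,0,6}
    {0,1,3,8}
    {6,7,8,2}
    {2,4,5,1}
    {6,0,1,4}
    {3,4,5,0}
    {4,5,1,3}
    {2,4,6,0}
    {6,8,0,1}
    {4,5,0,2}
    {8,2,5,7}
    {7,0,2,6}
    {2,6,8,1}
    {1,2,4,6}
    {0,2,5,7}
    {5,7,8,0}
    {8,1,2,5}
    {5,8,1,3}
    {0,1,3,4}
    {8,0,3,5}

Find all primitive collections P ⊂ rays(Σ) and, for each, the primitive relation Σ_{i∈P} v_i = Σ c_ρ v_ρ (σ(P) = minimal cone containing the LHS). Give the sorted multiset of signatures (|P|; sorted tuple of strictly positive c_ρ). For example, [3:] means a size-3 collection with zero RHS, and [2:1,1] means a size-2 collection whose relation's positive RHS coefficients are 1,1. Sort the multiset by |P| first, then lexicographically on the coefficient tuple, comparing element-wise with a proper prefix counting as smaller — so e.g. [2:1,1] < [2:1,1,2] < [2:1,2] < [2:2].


Σ has 10 primitive collections:

  P = {2,3}:  v_{2} + v_{3} = 0  ⟹  sig = [2:]
  P = {4,8}:  v_{4} + v_{8} = v_{5}  ⟹  sig = [2:1]
  P = {1,7}:  v_{1} + v_{7} = v_{6} + v_{8}  ⟹  sig = [2:1,1]
  P = {3,6}:  v_{3} + v_{6} = v_{0} + v_{1}  ⟹  sig = [2:1,1]
  P = {3,7}:  v_{3} + v_{7} = v_{0} + v_{8}  ⟹  sig = [2:1,1]
  P = {4,7}:  v_{4} + v_{7} = v_{0} + v_{2} + v_{5}  ⟹  sig = [2:1,1,1]
  P = {5,6}:  v_{5} + v_{6} = 2·v_{2}  ⟹  sig = [2:2]
  P = {0,1,2}:  v_{0} + v_{1} + v_{2} = v_{6}  ⟹  sig = [3:1]
  P = {0,1,5}:  v_{0} + v_{1} + v_{5} = v_{2}  ⟹  sig = [3:1]
  P = {0,2,8}:  v_{0} + v_{2} + v_{8} = v_{7}  ⟹  sig = [3:1]

Signatures (|P|; sorted positive RHS coefficients), sorted:
{ [2:],  [2:1],  [2:1,1] ×3,  [2:1,1,1],  [2:2],  [3:1] ×3 }


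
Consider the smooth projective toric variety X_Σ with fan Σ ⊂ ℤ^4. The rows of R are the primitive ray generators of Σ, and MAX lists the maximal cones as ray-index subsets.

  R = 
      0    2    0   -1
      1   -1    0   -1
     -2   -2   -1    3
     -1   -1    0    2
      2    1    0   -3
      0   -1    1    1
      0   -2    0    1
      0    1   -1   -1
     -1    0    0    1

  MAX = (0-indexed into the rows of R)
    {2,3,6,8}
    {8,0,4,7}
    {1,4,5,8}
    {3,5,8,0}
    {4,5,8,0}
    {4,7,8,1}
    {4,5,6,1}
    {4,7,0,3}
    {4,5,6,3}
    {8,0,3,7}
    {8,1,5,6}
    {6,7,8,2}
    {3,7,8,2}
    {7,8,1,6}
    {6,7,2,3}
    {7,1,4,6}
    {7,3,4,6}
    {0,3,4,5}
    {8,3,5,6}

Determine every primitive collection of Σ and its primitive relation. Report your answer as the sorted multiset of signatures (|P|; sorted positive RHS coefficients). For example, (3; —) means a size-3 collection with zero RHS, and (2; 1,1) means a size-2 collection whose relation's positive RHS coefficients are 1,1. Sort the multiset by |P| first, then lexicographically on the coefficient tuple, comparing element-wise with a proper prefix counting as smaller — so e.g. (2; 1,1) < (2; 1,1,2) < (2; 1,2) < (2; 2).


Minimal non-faces — 11 found among 9 rays, 19 max cones:

  P={0,6}:  v_{0} + v_{6} = 0  ⇒ sig = (2; —)
  P={5,7}:  v_{5} + v_{7} = 0  ⇒ sig = (2; —)
  P={1,3}:  v_{1} + v_{3} = v_{6}  ⇒ sig = (2; 1)
  P={0,1}:  v_{0} + v_{1} = v_{4} + v_{8}  ⇒ sig = (2; 1,1)
  P={2,4}:  v_{2} + v_{4} = v_{6} + v_{7}  ⇒ sig = (2; 1,1)
  P={0,2}:  v_{0} + v_{2} = v_{3} + v_{7} + v_{8}  ⇒ sig = (2; 1,1,1)
  P={2,5}:  v_{2} + v_{5} = v_{3} + v_{6} + v_{8}  ⇒ sig = (2; 1,1,1)
  P={1,2}:  v_{1} + v_{2} = 2·v_{6} + v_{7} + v_{8}  ⇒ sig = (2; 1,1,2)
  P={3,4,8}:  v_{3} + v_{4} + v_{8} = 0  ⇒ sig = (3; —)
  P={4,6,8}:  v_{4} + v_{6} + v_{8} = v_{1}  ⇒ sig = (3; 1)
  P={3,6,7,8}:  v_{3} + v_{6} + v_{7} + v_{8} = v_{2}  ⇒ sig = (4; 1)

so the primitive-relation signature multiset is
    |P|=2: 8 collections, coeffs (), (), (1), (1,1), (1,1), (1,1,1), (1,1,1), (1,1,2)
    |P|=3: 2 collections, coeffs (), (1)
    |P|=4: 1 collection, coeffs (1)


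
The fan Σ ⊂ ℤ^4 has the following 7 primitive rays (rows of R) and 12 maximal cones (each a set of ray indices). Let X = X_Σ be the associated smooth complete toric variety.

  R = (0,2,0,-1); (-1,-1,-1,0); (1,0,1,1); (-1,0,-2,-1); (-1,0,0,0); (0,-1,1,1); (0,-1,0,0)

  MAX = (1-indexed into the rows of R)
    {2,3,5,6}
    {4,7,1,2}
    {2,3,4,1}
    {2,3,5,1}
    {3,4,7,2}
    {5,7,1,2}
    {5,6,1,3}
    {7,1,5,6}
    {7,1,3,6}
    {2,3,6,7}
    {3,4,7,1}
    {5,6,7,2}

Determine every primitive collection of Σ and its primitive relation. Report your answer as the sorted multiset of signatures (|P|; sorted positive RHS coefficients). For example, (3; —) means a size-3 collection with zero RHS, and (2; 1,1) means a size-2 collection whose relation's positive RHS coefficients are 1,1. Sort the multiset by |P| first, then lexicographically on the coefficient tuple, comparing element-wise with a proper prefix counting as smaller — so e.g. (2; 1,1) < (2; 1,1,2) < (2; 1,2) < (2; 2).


Minimal non-faces — 5 found among 7 rays, 12 max cones:

  • {4,6}:  v_{4} + v_{6} = v_{2}  so sig = (2; 1)
  • {4,5}:  v_{4} + v_{5} = v_{1} + 2·v_{2}  so sig = (2; 1,2)
  • {1,2,6}:  v_{1} + v_{2} + v_{6} = v_{5}  so sig = (3; 1)
  • {3,5,7}:  v_{3} + v_{5} + v_{7} = v_{6}  so sig = (3; 1)
  • {1,2,3,7}:  v_{1} + v_{2} + v_{3} + v_{7} = 0  so sig = (4; —)

Hence PRS(X_Σ) =
{ (2; 1),  (2; 1,2),  (3; 1) ×2,  (4; —) }


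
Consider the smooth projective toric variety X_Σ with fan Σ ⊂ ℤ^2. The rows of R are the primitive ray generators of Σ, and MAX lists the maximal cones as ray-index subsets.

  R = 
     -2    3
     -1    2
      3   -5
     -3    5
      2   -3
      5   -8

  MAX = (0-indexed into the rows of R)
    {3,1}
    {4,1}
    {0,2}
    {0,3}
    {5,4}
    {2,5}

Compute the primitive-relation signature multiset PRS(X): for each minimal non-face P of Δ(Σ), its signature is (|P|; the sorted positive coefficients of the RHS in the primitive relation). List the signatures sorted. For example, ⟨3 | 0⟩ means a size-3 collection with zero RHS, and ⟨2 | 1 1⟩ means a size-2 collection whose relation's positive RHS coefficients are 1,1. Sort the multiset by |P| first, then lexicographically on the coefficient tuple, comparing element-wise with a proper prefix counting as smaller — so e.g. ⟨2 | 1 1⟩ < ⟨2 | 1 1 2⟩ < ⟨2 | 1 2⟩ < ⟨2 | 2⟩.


Primitive collections (9):

  {0,4}:  v_{0} + v_{4} = 0  →  sig = ⟨2 | 0⟩
  {2,3}:  v_{2} + v_{3} = 0  →  sig = ⟨2 | 0⟩
  {0,1}:  v_{0} + v_{1} = v_{3}  →  sig = ⟨2 | 1⟩
  {0,5}:  v_{0} + v_{5} = v_{2}  →  sig = ⟨2 | 1⟩
  {1,2}:  v_{1} + v_{2} = v_{4}  →  sig = ⟨2 | 1⟩
  {2,4}:  v_{2} + v_{4} = v_{5}  →  sig = ⟨2 | 1⟩
  {3,4}:  v_{3} + v_{4} = v_{1}  →  sig = ⟨2 | 1⟩
  {3,5}:  v_{3} + v_{5} = v_{4}  →  sig = ⟨2 | 1⟩
  {1,5}:  v_{1} + v_{5} = 2·v_{4}  →  sig = ⟨2 | 2⟩

Signatures (|P|; sorted positive RHS coefficients), sorted:
{ ⟨2 | 0⟩ ×2,  ⟨2 | 1⟩ ×6,  ⟨2 | 2⟩ }


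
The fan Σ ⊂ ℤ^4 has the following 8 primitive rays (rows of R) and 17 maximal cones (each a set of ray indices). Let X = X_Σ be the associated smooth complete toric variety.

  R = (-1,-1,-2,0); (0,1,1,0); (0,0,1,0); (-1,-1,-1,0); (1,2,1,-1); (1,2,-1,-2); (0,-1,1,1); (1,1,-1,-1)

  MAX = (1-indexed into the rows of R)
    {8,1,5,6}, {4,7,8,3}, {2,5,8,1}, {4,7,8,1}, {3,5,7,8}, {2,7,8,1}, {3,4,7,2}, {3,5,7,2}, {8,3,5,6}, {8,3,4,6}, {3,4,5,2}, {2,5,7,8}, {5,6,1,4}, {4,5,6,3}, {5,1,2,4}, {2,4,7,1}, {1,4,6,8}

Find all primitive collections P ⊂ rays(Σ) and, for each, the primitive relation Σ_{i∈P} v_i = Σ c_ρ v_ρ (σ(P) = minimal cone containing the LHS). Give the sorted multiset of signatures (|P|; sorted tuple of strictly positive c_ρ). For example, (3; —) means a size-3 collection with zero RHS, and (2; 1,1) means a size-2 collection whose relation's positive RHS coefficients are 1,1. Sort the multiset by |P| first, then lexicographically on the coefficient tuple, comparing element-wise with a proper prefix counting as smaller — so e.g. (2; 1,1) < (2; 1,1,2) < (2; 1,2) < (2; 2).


8 minimal non-faces of Δ(Σ) (on 8 rays):

  • {1,3}:  v_{1} + v_{3} = v_{4}  →  sig = (2; 1)
  • {6,7}:  v_{6} + v_{7} = v_{3} + v_{8}  →  sig = (2; 1,1)
  • {2,6}:  v_{2} + v_{6} = v_{1} + 2·v_{5}  →  sig = (2; 1,2)
  • {1,5,7}:  v_{1} + v_{5} + v_{7} = 0  →  sig = (3; —)
  • {2,3,8}:  v_{2} + v_{3} + v_{8} = v_{5}  →  sig = (3; 1)
  • {4,5,7}:  v_{4} + v_{5} + v_{7} = v_{3}  →  sig = (3; 1)
  • {4,5,8}:  v_{4} + v_{5} + v_{8} = v_{6}  →  sig = (3; 1)
  • {2,4,8}:  v_{2} + v_{4} + v_{8} = v_{1} + v_{5}  →  sig = (3; 1,1)

so the primitive-relation signature multiset is
    |P|=2: 3 collections, coeffs (1), (1,1), (1,2)
    |P|=3: 5 collections, coeffs (), (1), (1), (1), (1,1)


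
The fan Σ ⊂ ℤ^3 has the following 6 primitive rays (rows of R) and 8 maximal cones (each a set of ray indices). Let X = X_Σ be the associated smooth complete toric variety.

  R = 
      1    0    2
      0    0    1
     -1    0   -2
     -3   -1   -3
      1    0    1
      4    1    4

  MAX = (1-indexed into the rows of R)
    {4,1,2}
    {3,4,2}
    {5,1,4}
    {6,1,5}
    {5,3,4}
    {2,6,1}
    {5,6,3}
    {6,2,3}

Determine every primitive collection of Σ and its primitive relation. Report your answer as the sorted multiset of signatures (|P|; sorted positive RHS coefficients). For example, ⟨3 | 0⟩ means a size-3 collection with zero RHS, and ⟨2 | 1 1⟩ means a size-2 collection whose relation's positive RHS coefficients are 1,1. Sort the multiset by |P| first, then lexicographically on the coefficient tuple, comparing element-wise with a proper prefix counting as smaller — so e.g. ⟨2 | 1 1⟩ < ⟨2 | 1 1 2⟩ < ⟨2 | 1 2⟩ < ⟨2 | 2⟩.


|primitive collections| = 3. Relations:

  {1,3}:  v_{1} + v_{3} = 0  so sig = ⟨2 | 0⟩
  {2,5}:  v_{2} + v_{5} = v_{1}  so sig = ⟨2 | 1⟩
  {4,6}:  v_{4} + v_{6} = v_{5}  so sig = ⟨2 | 1⟩

Hence PRS(X_Σ) =
    ⟨2 | 0⟩
    ⟨2 | 1⟩
    ⟨2 | 1⟩


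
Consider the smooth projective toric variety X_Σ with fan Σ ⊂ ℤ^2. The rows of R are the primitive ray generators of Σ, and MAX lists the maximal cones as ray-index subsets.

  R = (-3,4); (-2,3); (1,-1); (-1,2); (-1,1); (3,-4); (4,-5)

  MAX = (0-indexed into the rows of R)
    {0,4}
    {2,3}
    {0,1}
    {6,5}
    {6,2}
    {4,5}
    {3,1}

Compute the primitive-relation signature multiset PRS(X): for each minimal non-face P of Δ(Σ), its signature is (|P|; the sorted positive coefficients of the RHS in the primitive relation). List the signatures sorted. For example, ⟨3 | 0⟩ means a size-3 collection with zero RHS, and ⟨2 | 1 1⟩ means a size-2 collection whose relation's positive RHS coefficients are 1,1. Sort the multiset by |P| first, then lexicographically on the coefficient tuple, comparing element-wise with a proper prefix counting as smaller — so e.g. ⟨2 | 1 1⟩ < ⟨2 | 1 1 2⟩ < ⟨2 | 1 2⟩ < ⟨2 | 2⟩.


|primitive collections| = 14. Relations:

  P={0,5}:  v_{0} + v_{5} = 0 — sig = ⟨2 | 0⟩
  P={2,4}:  v_{2} + v_{4} = 0 — sig = ⟨2 | 0⟩
  P={0,2}:  v_{0} + v_{2} = v_{1} — sig = ⟨2 | 1⟩
  P={0,6}:  v_{0} + v_{6} = v_{2} — sig = ⟨2 | 1⟩
  P={1,2}:  v_{1} + v_{2} = v_{3} — sig = ⟨2 | 1⟩
  P={1,4}:  v_{1} + v_{4} = v_{0} — sig = ⟨2 | 1⟩
  P={1,5}:  v_{1} + v_{5} = v_{2} — sig = ⟨2 | 1⟩
  P={2,5}:  v_{2} + v_{5} = v_{6} — sig = ⟨2 | 1⟩
  P={3,4}:  v_{3} + v_{4} = v_{1} — sig = ⟨2 | 1⟩
  P={4,6}:  v_{4} + v_{6} = v_{5} — sig = ⟨2 | 1⟩
  P={0,3}:  v_{0} + v_{3} = 2·v_{1} — sig = ⟨2 | 2⟩
  P={1,6}:  v_{1} + v_{6} = 2·v_{2} — sig = ⟨2 | 2⟩
  P={3,5}:  v_{3} + v_{5} = 2·v_{2} — sig = ⟨2 | 2⟩
  P={3,6}:  v_{3} + v_{6} = 3·v_{2} — sig = ⟨2 | 3⟩

Sorted signature multiset PRS(X):
    ⟨2 | 0⟩
    ⟨2 | 0⟩
    ⟨2 | 1⟩
    ⟨2 | 1⟩
    ⟨2 | 1⟩
    ⟨2 | 1⟩
    ⟨2 | 1⟩
    ⟨2 | 1⟩
    ⟨2 | 1⟩
    ⟨2 | 1⟩
    ⟨2 | 2⟩
    ⟨2 | 2⟩
    ⟨2 | 2⟩
    ⟨2 | 3⟩


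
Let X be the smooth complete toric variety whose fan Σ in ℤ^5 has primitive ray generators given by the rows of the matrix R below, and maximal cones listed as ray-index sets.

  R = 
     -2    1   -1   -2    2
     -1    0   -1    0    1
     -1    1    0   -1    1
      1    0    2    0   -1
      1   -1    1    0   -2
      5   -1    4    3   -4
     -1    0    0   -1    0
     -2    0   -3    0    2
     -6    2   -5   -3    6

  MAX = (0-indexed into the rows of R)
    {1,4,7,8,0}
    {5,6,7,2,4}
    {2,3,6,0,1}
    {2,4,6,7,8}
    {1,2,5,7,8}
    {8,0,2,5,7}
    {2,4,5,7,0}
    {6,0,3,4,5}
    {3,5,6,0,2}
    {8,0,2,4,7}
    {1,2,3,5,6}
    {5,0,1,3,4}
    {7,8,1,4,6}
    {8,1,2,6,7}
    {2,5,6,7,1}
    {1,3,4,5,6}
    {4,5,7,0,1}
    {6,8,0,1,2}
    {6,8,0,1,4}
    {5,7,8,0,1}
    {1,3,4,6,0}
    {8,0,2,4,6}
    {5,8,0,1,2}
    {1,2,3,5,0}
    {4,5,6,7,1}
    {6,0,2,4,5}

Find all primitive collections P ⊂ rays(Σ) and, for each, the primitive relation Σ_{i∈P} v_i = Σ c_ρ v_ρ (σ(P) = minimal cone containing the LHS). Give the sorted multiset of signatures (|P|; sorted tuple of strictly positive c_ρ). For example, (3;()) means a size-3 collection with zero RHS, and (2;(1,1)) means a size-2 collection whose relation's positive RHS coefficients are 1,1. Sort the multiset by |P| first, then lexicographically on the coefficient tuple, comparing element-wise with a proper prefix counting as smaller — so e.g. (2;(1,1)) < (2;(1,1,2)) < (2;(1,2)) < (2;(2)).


9 minimal non-faces of Δ(Σ) (on 9 rays):

  P={3,7}:  v_{3} + v_{7} = v_{1} — sig = (2;(1))
  P={3,8}:  v_{3} + v_{8} = v_{0} + 2·v_{1} + v_{2} — sig = (2;(1,1,2))
  P={4,5,8}:  v_{4} + v_{5} + v_{8} = 0 — sig = (3;())
  P={1,2,4}:  v_{1} + v_{2} + v_{4} = v_{6} — sig = (3;(1))
  P={0,6,7}:  v_{0} + v_{6} + v_{7} = v_{4} + v_{8} — sig = (3;(1,1))
  P={5,6,8}:  v_{5} + v_{6} + v_{8} = v_{1} + v_{2} — sig = (3;(1,1))
  P={2,3,4}:  v_{2} + v_{3} + v_{4} = v_{0} + v_{5} + 2·v_{6} — sig = (3;(1,1,2))
  P={0,1,2,7}:  v_{0} + v_{1} + v_{2} + v_{7} = v_{8} — sig = (4;(1))
  P={0,1,5,6}:  v_{0} + v_{1} + v_{5} + v_{6} = v_{3} — sig = (4;(1))

so the primitive-relation signature multiset is
{ (2;(1)),  (2;(1,1,2)),  (3;()),  (3;(1)),  (3;(1,1)) ×2,  (3;(1,1,2)),  (4;(1)) ×2 }


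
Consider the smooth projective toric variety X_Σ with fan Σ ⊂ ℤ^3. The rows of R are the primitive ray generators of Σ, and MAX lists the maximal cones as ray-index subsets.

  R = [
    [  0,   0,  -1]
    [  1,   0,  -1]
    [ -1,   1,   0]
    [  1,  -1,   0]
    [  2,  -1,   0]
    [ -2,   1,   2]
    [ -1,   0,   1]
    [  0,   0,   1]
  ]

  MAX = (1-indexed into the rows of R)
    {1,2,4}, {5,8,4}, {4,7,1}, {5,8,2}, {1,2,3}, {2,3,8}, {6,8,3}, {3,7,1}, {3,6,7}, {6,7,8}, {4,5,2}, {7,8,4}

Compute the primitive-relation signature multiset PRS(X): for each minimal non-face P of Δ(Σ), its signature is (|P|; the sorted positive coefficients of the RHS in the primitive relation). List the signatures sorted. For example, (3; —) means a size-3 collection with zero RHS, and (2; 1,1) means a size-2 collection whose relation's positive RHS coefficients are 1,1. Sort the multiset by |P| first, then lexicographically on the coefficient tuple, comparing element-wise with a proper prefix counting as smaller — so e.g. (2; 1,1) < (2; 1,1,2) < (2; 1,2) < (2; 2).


Primitive collections (12):

  • {1,8}:  v_{1} + v_{8} = 0  ⇒ sig = (2; —)
  • {2,7}:  v_{2} + v_{7} = 0  ⇒ sig = (2; —)
  • {3,4}:  v_{3} + v_{4} = 0  ⇒ sig = (2; —)
  • {1,5}:  v_{1} + v_{5} = v_{2} + v_{4}  ⇒ sig = (2; 1,1)
  • {1,6}:  v_{1} + v_{6} = v_{3} + v_{7}  ⇒ sig = (2; 1,1)
  • {2,6}:  v_{2} + v_{6} = v_{3} + v_{8}  ⇒ sig = (2; 1,1)
  • {3,5}:  v_{3} + v_{5} = v_{2} + v_{8}  ⇒ sig = (2; 1,1)
  • {4,6}:  v_{4} + v_{6} = v_{7} + v_{8}  ⇒ sig = (2; 1,1)
  • {5,7}:  v_{5} + v_{7} = v_{4} + v_{8}  ⇒ sig = (2; 1,1)
  • {5,6}:  v_{5} + v_{6} = 2·v_{8}  ⇒ sig = (2; 2)
  • {2,4,8}:  v_{2} + v_{4} + v_{8} = v_{5}  ⇒ sig = (3; 1)
  • {3,7,8}:  v_{3} + v_{7} + v_{8} = v_{6}  ⇒ sig = (3; 1)

so the primitive-relation signature multiset is
{ (2; —) ×3,  (2; 1,1) ×6,  (2; 2),  (3; 1) ×2 }


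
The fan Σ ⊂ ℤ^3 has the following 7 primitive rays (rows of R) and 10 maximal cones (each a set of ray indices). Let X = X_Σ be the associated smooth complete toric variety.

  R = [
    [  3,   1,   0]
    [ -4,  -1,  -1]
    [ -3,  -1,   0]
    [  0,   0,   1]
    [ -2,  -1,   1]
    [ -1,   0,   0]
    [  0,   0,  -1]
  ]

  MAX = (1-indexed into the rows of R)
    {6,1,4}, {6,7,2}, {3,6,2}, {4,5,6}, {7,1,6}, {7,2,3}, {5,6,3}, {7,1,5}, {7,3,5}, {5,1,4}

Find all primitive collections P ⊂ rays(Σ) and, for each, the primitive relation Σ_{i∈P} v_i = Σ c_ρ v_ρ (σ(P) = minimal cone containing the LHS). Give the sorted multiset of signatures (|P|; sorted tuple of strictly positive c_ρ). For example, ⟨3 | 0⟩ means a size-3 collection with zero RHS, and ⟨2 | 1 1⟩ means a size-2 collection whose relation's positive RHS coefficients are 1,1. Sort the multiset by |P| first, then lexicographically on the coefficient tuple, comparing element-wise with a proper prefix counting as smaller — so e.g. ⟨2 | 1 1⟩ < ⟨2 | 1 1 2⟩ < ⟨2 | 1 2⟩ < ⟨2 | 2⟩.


Σ has 9 primitive collections:

  P = {1,3}:  v_{1} + v_{3} = 0  →  sig = ⟨2 | 0⟩
  P = {4,7}:  v_{4} + v_{7} = 0  →  sig = ⟨2 | 0⟩
  P = {1,2}:  v_{1} + v_{2} = v_{6} + v_{7}  →  sig = ⟨2 | 1 1⟩
  P = {2,4}:  v_{2} + v_{4} = v_{3} + v_{6}  →  sig = ⟨2 | 1 1⟩
  P = {3,4}:  v_{3} + v_{4} = v_{5} + v_{6}  →  sig = ⟨2 | 1 1⟩
  P = {2,5}:  v_{2} + v_{5} = 2·v_{3}  →  sig = ⟨2 | 2⟩
  P = {1,5,6}:  v_{1} + v_{5} + v_{6} = v_{4}  →  sig = ⟨3 | 1⟩
  P = {3,6,7}:  v_{3} + v_{6} + v_{7} = v_{2}  →  sig = ⟨3 | 1⟩
  P = {5,6,7}:  v_{5} + v_{6} + v_{7} = v_{3}  →  sig = ⟨3 | 1⟩

so the primitive-relation signature multiset is
    ⟨2 | 0⟩
    ⟨2 | 0⟩
    ⟨2 | 1 1⟩
    ⟨2 | 1 1⟩
    ⟨2 | 1 1⟩
    ⟨2 | 2⟩
    ⟨3 | 1⟩
    ⟨3 | 1⟩
    ⟨3 | 1⟩


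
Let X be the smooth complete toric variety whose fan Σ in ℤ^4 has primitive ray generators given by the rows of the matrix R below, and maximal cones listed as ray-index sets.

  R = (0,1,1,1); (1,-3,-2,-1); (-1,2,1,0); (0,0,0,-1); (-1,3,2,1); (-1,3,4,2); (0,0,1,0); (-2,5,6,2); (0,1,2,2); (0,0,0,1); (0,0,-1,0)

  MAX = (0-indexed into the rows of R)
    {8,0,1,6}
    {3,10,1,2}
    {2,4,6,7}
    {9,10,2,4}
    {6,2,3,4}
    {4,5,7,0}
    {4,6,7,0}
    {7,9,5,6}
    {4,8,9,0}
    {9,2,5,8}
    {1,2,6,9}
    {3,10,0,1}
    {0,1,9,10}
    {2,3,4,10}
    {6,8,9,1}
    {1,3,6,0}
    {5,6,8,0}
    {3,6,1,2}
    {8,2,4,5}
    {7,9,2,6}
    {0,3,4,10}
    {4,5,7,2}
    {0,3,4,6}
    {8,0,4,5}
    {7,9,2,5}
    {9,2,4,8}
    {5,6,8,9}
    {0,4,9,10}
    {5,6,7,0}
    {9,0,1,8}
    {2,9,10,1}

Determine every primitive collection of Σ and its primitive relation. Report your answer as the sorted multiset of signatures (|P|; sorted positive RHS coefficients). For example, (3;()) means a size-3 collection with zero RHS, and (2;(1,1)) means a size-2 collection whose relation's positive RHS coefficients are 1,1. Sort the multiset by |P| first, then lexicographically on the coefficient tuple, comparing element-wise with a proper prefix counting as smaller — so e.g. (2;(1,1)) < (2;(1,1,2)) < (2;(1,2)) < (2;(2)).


Minimal non-faces — 24 found among 11 rays, 31 max cones:

  P={1,4}:  v_{1} + v_{4} = 0 — sig = (2;())
  P={3,9}:  v_{3} + v_{9} = 0 — sig = (2;())
  P={6,10}:  v_{6} + v_{10} = 0 — sig = (2;())
  P={0,2}:  v_{0} + v_{2} = v_{4} — sig = (2;(1))
  P={3,8}:  v_{3} + v_{8} = v_{0} + v_{6} — sig = (2;(1,1))
  P={5,10}:  v_{5} + v_{10} = v_{2} + v_{8} — sig = (2;(1,1))
  P={7,10}:  v_{7} + v_{10} = v_{2} + v_{5} — sig = (2;(1,1))
  P={8,10}:  v_{8} + v_{10} = v_{0} + v_{9} — sig = (2;(1,1))
  P={1,7}:  v_{1} + v_{7} = v_{2} + 3·v_{6} + v_{9} — sig = (2;(1,1,3))
  P={3,7}:  v_{3} + v_{7} = v_{2} + v_{4} + 3·v_{6} — sig = (2;(1,1,3))
  P={1,5}:  v_{1} + v_{5} = 2·v_{6} + v_{9} — sig = (2;(1,2))
  P={3,5}:  v_{3} + v_{5} = v_{4} + 2·v_{6} — sig = (2;(1,2))
  P={7,8}:  v_{7} + v_{8} = 2·v_{5} — sig = (2;(2))
  P={0,6,9}:  v_{0} + v_{6} + v_{9} = v_{8} — sig = (3;(1))
  P={2,5,6}:  v_{2} + v_{5} + v_{6} = v_{7} — sig = (3;(1))
  P={2,6,8}:  v_{2} + v_{6} + v_{8} = v_{5} — sig = (3;(1))
  P={1,2,8}:  v_{1} + v_{2} + v_{8} = v_{6} + v_{9} — sig = (3;(1,1))
  P={4,5,6}:  v_{4} + v_{5} + v_{6} = v_{0} + v_{7} — sig = (3;(1,1))
  P={4,6,8}:  v_{4} + v_{6} + v_{8} = v_{0} + v_{5} — sig = (3;(1,1))
  P={4,6,9}:  v_{4} + v_{6} + v_{9} = v_{2} + v_{8} — sig = (3;(1,1))
  P={0,7,9}:  v_{0} + v_{7} + v_{9} = v_{2} + v_{5} + v_{8} — sig = (3;(1,1,1))
  P={4,7,9}:  v_{4} + v_{7} + v_{9} = 2·v_{2} + v_{5} + v_{8} — sig = (3;(1,1,2))
  P={0,5,9}:  v_{0} + v_{5} + v_{9} = v_{2} + 2·v_{8} — sig = (3;(1,2))
  P={4,5,9}:  v_{4} + v_{5} + v_{9} = 2·v_{2} + 2·v_{8} — sig = (3;(2,2))

Sorted signature multiset PRS(X):
{ (2;()) ×3,  (2;(1)),  (2;(1,1)) ×4,  (2;(1,1,3)) ×2,  (2;(1,2)) ×2,  (2;(2)),  (3;(1)) ×3,  (3;(1,1)) ×4,  (3;(1,1,1)),  (3;(1,1,2)),  (3;(1,2)),  (3;(2,2)) }


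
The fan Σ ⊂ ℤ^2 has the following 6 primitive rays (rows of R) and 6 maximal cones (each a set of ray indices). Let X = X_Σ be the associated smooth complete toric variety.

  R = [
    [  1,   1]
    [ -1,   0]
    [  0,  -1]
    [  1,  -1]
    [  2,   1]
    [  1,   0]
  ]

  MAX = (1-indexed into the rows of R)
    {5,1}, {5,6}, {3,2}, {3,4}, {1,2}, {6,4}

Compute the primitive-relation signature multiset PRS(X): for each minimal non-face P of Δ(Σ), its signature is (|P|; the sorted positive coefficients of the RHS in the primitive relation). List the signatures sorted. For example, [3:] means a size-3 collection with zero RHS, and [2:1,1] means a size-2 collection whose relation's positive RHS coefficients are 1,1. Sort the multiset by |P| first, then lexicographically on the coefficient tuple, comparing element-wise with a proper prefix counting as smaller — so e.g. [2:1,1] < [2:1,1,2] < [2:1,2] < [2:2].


The 9 primitive collections of Σ (r=6, n=2):

  P = {2,6}:  v_{2} + v_{6} = 0 — sig = [2:]
  P = {1,3}:  v_{1} + v_{3} = v_{6} — sig = [2:1]
  P = {1,6}:  v_{1} + v_{6} = v_{5} — sig = [2:1]
  P = {2,4}:  v_{2} + v_{4} = v_{3} — sig = [2:1]
  P = {2,5}:  v_{2} + v_{5} = v_{1} — sig = [2:1]
  P = {3,6}:  v_{3} + v_{6} = v_{4} — sig = [2:1]
  P = {1,4}:  v_{1} + v_{4} = 2·v_{6} — sig = [2:2]
  P = {3,5}:  v_{3} + v_{5} = 2·v_{6} — sig = [2:2]
  P = {4,5}:  v_{4} + v_{5} = 3·v_{6} — sig = [2:3]

so the primitive-relation signature multiset is
    |P|=2: 9 collections, coeffs (), (1), (1), (1), (1), (1), (2), (2), (3)


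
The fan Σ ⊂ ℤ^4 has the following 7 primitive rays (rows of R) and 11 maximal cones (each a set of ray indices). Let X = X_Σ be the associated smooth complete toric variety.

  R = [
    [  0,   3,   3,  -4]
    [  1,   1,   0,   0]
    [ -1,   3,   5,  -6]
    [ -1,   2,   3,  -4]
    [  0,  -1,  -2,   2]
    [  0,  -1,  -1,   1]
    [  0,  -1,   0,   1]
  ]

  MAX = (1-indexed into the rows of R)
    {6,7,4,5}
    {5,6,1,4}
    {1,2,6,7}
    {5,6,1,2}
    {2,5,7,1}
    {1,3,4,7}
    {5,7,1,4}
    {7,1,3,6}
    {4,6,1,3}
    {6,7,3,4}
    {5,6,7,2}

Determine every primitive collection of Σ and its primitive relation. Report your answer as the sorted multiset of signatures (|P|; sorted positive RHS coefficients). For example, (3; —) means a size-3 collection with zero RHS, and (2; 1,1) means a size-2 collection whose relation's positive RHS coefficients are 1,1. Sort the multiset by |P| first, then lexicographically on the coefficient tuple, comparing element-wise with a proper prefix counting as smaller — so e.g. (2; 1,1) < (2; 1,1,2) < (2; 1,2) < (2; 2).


|primitive collections| = 5. Relations:

  • {2,4}:  v_{2} + v_{4} = v_{1}  so sig = (2; 1)
  • {3,5}:  v_{3} + v_{5} = v_{4}  so sig = (2; 1)
  • {2,3}:  v_{2} + v_{3} = 2·v_{1} + v_{6} + v_{7}  so sig = (2; 1,1,2)
  • {1,5,6,7}:  v_{1} + v_{5} + v_{6} + v_{7} = 0  so sig = (4; —)
  • {1,4,6,7}:  v_{1} + v_{4} + v_{6} + v_{7} = v_{3}  so sig = (4; 1)

Signatures (|P|; sorted positive RHS coefficients), sorted:
[(2; 1), (2; 1), (2; 1,1,2), (4; —), (4; 1)]


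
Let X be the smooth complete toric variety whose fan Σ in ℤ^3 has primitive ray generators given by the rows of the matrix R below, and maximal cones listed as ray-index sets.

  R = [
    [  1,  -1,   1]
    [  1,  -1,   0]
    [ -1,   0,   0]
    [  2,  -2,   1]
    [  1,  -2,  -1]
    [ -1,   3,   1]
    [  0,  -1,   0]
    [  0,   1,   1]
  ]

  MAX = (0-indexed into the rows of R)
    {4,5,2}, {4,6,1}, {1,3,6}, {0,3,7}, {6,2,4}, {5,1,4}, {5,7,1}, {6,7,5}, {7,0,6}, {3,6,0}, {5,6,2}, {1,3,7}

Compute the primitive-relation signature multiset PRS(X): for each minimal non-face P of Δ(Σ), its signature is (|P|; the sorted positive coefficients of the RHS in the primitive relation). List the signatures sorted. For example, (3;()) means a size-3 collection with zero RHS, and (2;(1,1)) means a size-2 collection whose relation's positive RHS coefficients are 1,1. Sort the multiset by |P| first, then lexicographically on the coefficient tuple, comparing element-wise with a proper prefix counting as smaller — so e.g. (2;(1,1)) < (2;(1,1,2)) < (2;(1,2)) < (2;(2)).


Δ(Σ) — 8 vertices, 14 min non-faces:

  {0,1}:  v_{0} + v_{1} = v_{3}  ⇒ sig = (2;(1))
  {1,2}:  v_{1} + v_{2} = v_{6}  ⇒ sig = (2;(1))
  {4,7}:  v_{4} + v_{7} = v_{1}  ⇒ sig = (2;(1))
  {2,3}:  v_{2} + v_{3} = v_{0} + v_{6}  ⇒ sig = (2;(1,1))
  {0,2}:  v_{0} + v_{2} = 2·v_{6} + v_{7}  ⇒ sig = (2;(1,2))
  {0,4}:  v_{0} + v_{4} = 2·v_{1} + v_{6}  ⇒ sig = (2;(1,2))
  {2,7}:  v_{2} + v_{7} = v_{5} + 2·v_{6}  ⇒ sig = (2;(1,2))
  {3,5}:  v_{3} + v_{5} = v_{1} + 2·v_{7}  ⇒ sig = (2;(1,2))
  {3,4}:  v_{3} + v_{4} = 3·v_{1} + v_{6}  ⇒ sig = (2;(1,3))
  {0,5}:  v_{0} + v_{5} = 2·v_{7}  ⇒ sig = (2;(2))
  {4,5,6}:  v_{4} + v_{5} + v_{6} = 0  ⇒ sig = (3;())
  {1,5,6}:  v_{1} + v_{5} + v_{6} = v_{7}  ⇒ sig = (3;(1))
  {1,6,7}:  v_{1} + v_{6} + v_{7} = v_{0}  ⇒ sig = (3;(1))
  {3,6,7}:  v_{3} + v_{6} + v_{7} = 2·v_{0}  ⇒ sig = (3;(2))

so the primitive-relation signature multiset is
    |P|=2: 10 collections, coeffs (1), (1), (1), (1,1), (1,2), (1,2), (1,2), (1,2), (1,3), (2)
    |P|=3: 4 collections, coeffs (), (1), (1), (2)


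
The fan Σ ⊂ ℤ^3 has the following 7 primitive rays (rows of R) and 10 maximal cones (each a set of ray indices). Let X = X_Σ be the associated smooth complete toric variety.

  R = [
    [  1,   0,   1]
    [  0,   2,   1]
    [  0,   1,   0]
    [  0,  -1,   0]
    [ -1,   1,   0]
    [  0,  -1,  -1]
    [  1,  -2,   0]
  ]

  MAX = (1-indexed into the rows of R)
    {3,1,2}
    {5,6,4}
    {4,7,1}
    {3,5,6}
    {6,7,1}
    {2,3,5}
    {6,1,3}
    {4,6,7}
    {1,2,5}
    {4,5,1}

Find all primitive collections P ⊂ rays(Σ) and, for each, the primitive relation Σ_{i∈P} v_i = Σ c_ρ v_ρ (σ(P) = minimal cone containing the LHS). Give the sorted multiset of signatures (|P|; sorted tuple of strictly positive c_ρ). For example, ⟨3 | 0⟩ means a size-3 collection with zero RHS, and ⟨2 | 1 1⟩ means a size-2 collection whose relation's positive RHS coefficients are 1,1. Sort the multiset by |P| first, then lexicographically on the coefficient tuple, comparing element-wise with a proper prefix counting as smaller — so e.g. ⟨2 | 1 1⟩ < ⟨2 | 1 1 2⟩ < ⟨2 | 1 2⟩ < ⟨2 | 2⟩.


Δ(Σ) — 7 vertices, 9 min non-faces:

  P={3,4}:  v_{3} + v_{4} = 0  ⇒ sig = ⟨2 | 0⟩
  P={2,6}:  v_{2} + v_{6} = v_{3}  ⇒ sig = ⟨2 | 1⟩
  P={2,7}:  v_{2} + v_{7} = v_{1}  ⇒ sig = ⟨2 | 1⟩
  P={5,7}:  v_{5} + v_{7} = v_{4}  ⇒ sig = ⟨2 | 1⟩
  P={2,4}:  v_{2} + v_{4} = v_{1} + v_{5}  ⇒ sig = ⟨2 | 1 1⟩
  P={3,7}:  v_{3} + v_{7} = v_{1} + v_{6}  ⇒ sig = ⟨2 | 1 1⟩
  P={1,5,6}:  v_{1} + v_{5} + v_{6} = 0  ⇒ sig = ⟨3 | 0⟩
  P={1,3,5}:  v_{1} + v_{3} + v_{5} = v_{2}  ⇒ sig = ⟨3 | 1⟩
  P={1,4,6}:  v_{1} + v_{4} + v_{6} = v_{7}  ⇒ sig = ⟨3 | 1⟩

Sorted signature multiset PRS(X):
    |P|=2: 6 collections, coeffs (), (1), (1), (1), (1,1), (1,1)
    |P|=3: 3 collections, coeffs (), (1), (1)


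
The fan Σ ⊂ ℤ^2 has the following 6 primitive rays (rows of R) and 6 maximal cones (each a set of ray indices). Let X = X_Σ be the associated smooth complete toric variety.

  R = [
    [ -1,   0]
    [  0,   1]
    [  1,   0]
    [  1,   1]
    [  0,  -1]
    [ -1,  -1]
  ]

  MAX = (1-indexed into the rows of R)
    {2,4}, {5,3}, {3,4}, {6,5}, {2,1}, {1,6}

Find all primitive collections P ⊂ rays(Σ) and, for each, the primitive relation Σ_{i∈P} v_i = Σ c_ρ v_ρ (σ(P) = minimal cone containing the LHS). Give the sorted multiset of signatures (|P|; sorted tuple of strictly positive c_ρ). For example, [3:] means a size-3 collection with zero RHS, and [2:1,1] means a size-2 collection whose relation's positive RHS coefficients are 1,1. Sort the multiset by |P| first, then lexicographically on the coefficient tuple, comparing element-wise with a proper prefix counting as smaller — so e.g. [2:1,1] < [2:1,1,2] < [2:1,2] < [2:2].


The 9 primitive collections of Σ (r=6, n=2):

  P={1,3}:  v_{1} + v_{3} = 0  ⇒ sig = [2:]
  P={2,5}:  v_{2} + v_{5} = 0  ⇒ sig = [2:]
  P={4,6}:  v_{4} + v_{6} = 0  ⇒ sig = [2:]
  P={1,4}:  v_{1} + v_{4} = v_{2}  ⇒ sig = [2:1]
  P={1,5}:  v_{1} + v_{5} = v_{6}  ⇒ sig = [2:1]
  P={2,3}:  v_{2} + v_{3} = v_{4}  ⇒ sig = [2:1]
  P={2,6}:  v_{2} + v_{6} = v_{1}  ⇒ sig = [2:1]
  P={3,6}:  v_{3} + v_{6} = v_{5}  ⇒ sig = [2:1]
  P={4,5}:  v_{4} + v_{5} = v_{3}  ⇒ sig = [2:1]

Hence PRS(X_Σ) =
    |P|=2: 9 collections, coeffs (), (), (), (1), (1), (1), (1), (1), (1)


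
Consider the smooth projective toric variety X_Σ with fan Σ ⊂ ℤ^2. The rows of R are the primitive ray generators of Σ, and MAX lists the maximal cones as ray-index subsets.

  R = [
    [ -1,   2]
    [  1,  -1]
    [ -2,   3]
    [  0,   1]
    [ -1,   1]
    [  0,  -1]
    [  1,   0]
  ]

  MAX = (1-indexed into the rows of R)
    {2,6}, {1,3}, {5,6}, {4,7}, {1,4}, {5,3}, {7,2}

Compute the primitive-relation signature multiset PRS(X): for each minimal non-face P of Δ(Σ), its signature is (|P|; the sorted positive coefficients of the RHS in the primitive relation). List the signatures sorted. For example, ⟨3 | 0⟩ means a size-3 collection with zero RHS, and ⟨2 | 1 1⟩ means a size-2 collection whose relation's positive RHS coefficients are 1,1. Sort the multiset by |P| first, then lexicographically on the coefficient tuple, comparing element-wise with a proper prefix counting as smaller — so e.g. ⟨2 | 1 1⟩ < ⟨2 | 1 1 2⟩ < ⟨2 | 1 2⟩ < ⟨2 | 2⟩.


|primitive collections| = 14. Relations:

  P={2,5}:  v_{2} + v_{5} = 0 — sig = ⟨2 | 0⟩
  P={4,6}:  v_{4} + v_{6} = 0 — sig = ⟨2 | 0⟩
  P={1,2}:  v_{1} + v_{2} = v_{4} — sig = ⟨2 | 1⟩
  P={1,5}:  v_{1} + v_{5} = v_{3} — sig = ⟨2 | 1⟩
  P={1,6}:  v_{1} + v_{6} = v_{5} — sig = ⟨2 | 1⟩
  P={2,3}:  v_{2} + v_{3} = v_{1} — sig = ⟨2 | 1⟩
  P={2,4}:  v_{2} + v_{4} = v_{7} — sig = ⟨2 | 1⟩
  P={4,5}:  v_{4} + v_{5} = v_{1} — sig = ⟨2 | 1⟩
  P={5,7}:  v_{5} + v_{7} = v_{4} — sig = ⟨2 | 1⟩
  P={6,7}:  v_{6} + v_{7} = v_{2} — sig = ⟨2 | 1⟩
  P={3,7}:  v_{3} + v_{7} = v_{1} + v_{4} — sig = ⟨2 | 1 1⟩
  P={1,7}:  v_{1} + v_{7} = 2·v_{4} — sig = ⟨2 | 2⟩
  P={3,4}:  v_{3} + v_{4} = 2·v_{1} — sig = ⟨2 | 2⟩
  P={3,6}:  v_{3} + v_{6} = 2·v_{5} — sig = ⟨2 | 2⟩

so the primitive-relation signature multiset is
    ⟨2 | 0⟩
    ⟨2 | 0⟩
    ⟨2 | 1⟩
    ⟨2 | 1⟩
    ⟨2 | 1⟩
    ⟨2 | 1⟩
    ⟨2 | 1⟩
    ⟨2 | 1⟩
    ⟨2 | 1⟩
    ⟨2 | 1⟩
    ⟨2 | 1 1⟩
    ⟨2 | 2⟩
    ⟨2 | 2⟩
    ⟨2 | 2⟩


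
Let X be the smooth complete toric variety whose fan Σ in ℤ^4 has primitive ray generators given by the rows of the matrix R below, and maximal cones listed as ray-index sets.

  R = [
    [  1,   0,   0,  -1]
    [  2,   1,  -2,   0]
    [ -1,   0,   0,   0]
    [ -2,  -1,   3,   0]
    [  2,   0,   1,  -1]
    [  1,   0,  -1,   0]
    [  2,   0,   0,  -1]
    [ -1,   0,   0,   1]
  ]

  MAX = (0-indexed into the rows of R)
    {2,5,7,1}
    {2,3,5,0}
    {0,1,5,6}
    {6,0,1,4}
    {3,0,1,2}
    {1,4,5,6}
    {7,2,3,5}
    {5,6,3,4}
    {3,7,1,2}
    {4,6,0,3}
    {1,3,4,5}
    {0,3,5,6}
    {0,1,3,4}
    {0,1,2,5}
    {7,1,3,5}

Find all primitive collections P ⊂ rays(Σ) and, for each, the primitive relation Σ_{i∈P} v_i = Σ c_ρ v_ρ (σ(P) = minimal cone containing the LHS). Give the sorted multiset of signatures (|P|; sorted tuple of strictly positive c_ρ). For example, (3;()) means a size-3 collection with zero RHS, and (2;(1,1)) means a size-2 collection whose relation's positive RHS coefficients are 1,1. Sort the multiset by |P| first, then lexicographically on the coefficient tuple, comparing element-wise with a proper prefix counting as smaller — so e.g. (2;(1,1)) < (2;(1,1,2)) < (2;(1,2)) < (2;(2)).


9 minimal non-faces of Δ(Σ) (on 8 rays):

  • {0,7}:  v_{0} + v_{7} = 0 — sig = (2;())
  • {2,6}:  v_{2} + v_{6} = v_{0} — sig = (2;(1))
  • {2,4}:  v_{2} + v_{4} = v_{0} + v_{1} + v_{3} — sig = (2;(1,1,1))
  • {6,7}:  v_{6} + v_{7} = v_{1} + v_{3} + v_{5} — sig = (2;(1,1,1))
  • {4,7}:  v_{4} + v_{7} = 2·v_{1} + 2·v_{3} + v_{5} — sig = (2;(1,2,2))
  • {1,3,6}:  v_{1} + v_{3} + v_{6} = v_{4} — sig = (3;(1))
  • {0,4,5}:  v_{0} + v_{4} + v_{5} = 2·v_{6} — sig = (3;(2))
  • {1,2,3,5}:  v_{1} + v_{2} + v_{3} + v_{5} = 0 — sig = (4;())
  • {0,1,3,5}:  v_{0} + v_{1} + v_{3} + v_{5} = v_{6} — sig = (4;(1))

Signatures (|P|; sorted positive RHS coefficients), sorted:
[(2;()), (2;(1)), (2;(1,1,1)), (2;(1,1,1)), (2;(1,2,2)), (3;(1)), (3;(2)), (4;()), (4;(1))]


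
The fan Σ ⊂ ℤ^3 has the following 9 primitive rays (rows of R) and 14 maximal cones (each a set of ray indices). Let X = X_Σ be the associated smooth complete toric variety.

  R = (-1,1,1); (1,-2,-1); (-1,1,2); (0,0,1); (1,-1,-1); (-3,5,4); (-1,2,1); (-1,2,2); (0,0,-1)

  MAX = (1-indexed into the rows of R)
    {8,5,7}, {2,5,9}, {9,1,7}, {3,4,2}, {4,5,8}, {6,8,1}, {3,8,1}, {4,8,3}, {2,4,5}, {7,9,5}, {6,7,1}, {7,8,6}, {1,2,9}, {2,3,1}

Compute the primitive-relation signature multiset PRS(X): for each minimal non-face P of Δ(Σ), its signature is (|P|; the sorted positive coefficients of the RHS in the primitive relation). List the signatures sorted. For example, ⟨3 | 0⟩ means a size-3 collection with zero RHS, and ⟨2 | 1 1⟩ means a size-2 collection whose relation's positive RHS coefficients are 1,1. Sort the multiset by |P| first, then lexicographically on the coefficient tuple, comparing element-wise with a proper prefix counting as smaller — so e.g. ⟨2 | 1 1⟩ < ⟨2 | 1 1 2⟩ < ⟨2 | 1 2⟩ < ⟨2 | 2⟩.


The 16 primitive collections of Σ (r=9, n=3):

  {1,5}:  v_{1} + v_{5} = 0 — sig = ⟨2 | 0⟩
  {2,7}:  v_{2} + v_{7} = 0 — sig = ⟨2 | 0⟩
  {4,9}:  v_{4} + v_{9} = 0 — sig = ⟨2 | 0⟩
  {1,4}:  v_{1} + v_{4} = v_{3} — sig = ⟨2 | 1⟩
  {2,8}:  v_{2} + v_{8} = v_{4} — sig = ⟨2 | 1⟩
  {3,5}:  v_{3} + v_{5} = v_{4} — sig = ⟨2 | 1⟩
  {3,9}:  v_{3} + v_{9} = v_{1} — sig = ⟨2 | 1⟩
  {4,7}:  v_{4} + v_{7} = v_{8} — sig = ⟨2 | 1⟩
  {8,9}:  v_{8} + v_{9} = v_{7} — sig = ⟨2 | 1⟩
  {2,6}:  v_{2} + v_{6} = v_{1} + v_{8} — sig = ⟨2 | 1 1⟩
  {3,7}:  v_{3} + v_{7} = v_{1} + v_{8} — sig = ⟨2 | 1 1⟩
  {5,6}:  v_{5} + v_{6} = v_{7} + v_{8} — sig = ⟨2 | 1 1⟩
  {4,6}:  v_{4} + v_{6} = v_{1} + 2·v_{8} — sig = ⟨2 | 1 2⟩
  {6,9}:  v_{6} + v_{9} = v_{1} + 2·v_{7} — sig = ⟨2 | 1 2⟩
  {3,6}:  v_{3} + v_{6} = 2·v_{1} + 2·v_{8} — sig = ⟨2 | 2 2⟩
  {1,7,8}:  v_{1} + v_{7} + v_{8} = v_{6} — sig = ⟨3 | 1⟩

Hence PRS(X_Σ) =
    |P|=2: 15 collections, coeffs (), (), (), (1), (1), (1), (1), (1), (1), (1,1), (1,1), (1,1), (1,2), (1,2), (2,2)
    |P|=3: 1 collection, coeffs (1)


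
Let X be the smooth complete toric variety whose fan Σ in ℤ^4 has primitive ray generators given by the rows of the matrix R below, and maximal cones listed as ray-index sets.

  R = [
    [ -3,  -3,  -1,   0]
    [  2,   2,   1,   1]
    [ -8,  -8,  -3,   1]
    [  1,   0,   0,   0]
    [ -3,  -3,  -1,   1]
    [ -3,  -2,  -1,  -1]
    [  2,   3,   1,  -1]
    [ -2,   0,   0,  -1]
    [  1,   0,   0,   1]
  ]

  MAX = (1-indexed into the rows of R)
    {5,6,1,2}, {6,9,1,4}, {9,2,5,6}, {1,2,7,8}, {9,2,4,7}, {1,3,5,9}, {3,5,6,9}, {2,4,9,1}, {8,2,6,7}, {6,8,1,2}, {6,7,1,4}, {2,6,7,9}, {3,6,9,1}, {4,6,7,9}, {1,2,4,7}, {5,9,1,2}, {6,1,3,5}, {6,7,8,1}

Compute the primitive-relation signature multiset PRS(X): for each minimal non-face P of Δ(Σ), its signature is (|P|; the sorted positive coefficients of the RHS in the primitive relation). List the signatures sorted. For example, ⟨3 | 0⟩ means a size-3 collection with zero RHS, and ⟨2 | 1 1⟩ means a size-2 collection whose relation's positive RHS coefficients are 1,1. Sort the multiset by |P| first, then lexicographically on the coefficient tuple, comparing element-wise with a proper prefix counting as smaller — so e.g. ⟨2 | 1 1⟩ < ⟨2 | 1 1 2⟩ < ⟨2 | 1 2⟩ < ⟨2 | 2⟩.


14 minimal non-faces of Δ(Σ) (on 9 rays):

  P={3,7}:  v_{3} + v_{7} = v_{5} + v_{6}  ⟹  sig = ⟨2 | 1 1⟩
  P={4,5}:  v_{4} + v_{5} = v_{1} + v_{9}  ⟹  sig = ⟨2 | 1 1⟩
  P={4,8}:  v_{4} + v_{8} = v_{1} + v_{7}  ⟹  sig = ⟨2 | 1 1⟩
  P={5,7}:  v_{5} + v_{7} = v_{2} + v_{6}  ⟹  sig = ⟨2 | 1 1⟩
  P={8,9}:  v_{8} + v_{9} = v_{2} + v_{6}  ⟹  sig = ⟨2 | 1 1⟩
  P={3,8}:  v_{3} + v_{8} = v_{1} + v_{2} + v_{5} + 2·v_{6}  ⟹  sig = ⟨2 | 1 1 1 2⟩
  P={3,4}:  v_{3} + v_{4} = 2·v_{1} + v_{6} + 2·v_{9}  ⟹  sig = ⟨2 | 1 2 2⟩
  P={5,8}:  v_{5} + v_{8} = v_{1} + 2·v_{2} + 2·v_{6}  ⟹  sig = ⟨2 | 1 2 2⟩
  P={2,3}:  v_{2} + v_{3} = 2·v_{5}  ⟹  sig = ⟨2 | 2⟩
  P={1,7,9}:  v_{1} + v_{7} + v_{9} = 0  ⟹  sig = ⟨3 | 0⟩
  P={2,4,6}:  v_{2} + v_{4} + v_{6} = 0  ⟹  sig = ⟨3 | 0⟩
  P={1,2,6,7}:  v_{1} + v_{2} + v_{6} + v_{7} = v_{8}  ⟹  sig = ⟨4 | 1⟩
  P={1,2,6,9}:  v_{1} + v_{2} + v_{6} + v_{9} = v_{5}  ⟹  sig = ⟨4 | 1⟩
  P={1,5,6,9}:  v_{1} + v_{5} + v_{6} + v_{9} = v_{3}  ⟹  sig = ⟨4 | 1⟩

Signatures (|P|; sorted positive RHS coefficients), sorted:
    |P|=2: 9 collections, coeffs (1,1), (1,1), (1,1), (1,1), (1,1), (1,1,1,2), (1,2,2), (1,2,2), (2)
    |P|=3: 2 collections, coeffs (), ()
    |P|=4: 3 collections, coeffs (1), (1), (1)


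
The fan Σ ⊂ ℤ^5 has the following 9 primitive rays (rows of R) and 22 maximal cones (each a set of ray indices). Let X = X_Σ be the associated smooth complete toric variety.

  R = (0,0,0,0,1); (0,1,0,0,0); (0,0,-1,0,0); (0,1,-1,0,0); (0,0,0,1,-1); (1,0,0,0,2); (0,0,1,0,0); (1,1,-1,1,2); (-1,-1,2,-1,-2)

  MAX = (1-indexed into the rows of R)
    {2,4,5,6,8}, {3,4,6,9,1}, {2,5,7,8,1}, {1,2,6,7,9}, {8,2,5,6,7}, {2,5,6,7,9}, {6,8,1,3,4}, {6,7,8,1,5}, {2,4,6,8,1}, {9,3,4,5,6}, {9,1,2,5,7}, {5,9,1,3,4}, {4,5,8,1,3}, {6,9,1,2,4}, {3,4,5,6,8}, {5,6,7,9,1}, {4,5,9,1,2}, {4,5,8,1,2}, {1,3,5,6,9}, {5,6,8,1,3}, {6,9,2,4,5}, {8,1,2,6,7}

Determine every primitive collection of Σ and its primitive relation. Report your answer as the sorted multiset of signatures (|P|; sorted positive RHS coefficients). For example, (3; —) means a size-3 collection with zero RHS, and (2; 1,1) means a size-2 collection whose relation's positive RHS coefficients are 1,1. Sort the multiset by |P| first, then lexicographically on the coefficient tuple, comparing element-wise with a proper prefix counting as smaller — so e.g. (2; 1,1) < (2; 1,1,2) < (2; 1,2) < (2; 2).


Minimal non-faces — 6 found among 9 rays, 22 max cones:

  {3,7}:  v_{3} + v_{7} = 0  ⇒ sig = (2; —)
  {2,3}:  v_{2} + v_{3} = v_{4}  ⇒ sig = (2; 1)
  {4,7}:  v_{4} + v_{7} = v_{2}  ⇒ sig = (2; 1)
  {8,9}:  v_{8} + v_{9} = v_{7}  ⇒ sig = (2; 1)
  {1,4,5,6}:  v_{1} + v_{4} + v_{5} + v_{6} = v_{8}  ⇒ sig = (4; 1)
  {1,2,5,6}:  v_{1} + v_{2} + v_{5} + v_{6} = v_{7} + v_{8}  ⇒ sig = (4; 1,1)

so the primitive-relation signature multiset is
    (2; —)
    (2; 1)
    (2; 1)
    (2; 1)
    (4; 1)
    (4; 1,1)
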